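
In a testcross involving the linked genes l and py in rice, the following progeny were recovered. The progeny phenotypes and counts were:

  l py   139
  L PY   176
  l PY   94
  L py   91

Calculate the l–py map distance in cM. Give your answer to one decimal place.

37.0 cM

The two most frequent classes, L PY (176) and l py (139), are the parental types, so the F1 was L PY / l py.
The recombinant classes are L py and l PY: 91 + 94 = 185.
Recombination frequency = 185/500 = 0.3700 ≈ 37.0%, i.e. 37.0 cM.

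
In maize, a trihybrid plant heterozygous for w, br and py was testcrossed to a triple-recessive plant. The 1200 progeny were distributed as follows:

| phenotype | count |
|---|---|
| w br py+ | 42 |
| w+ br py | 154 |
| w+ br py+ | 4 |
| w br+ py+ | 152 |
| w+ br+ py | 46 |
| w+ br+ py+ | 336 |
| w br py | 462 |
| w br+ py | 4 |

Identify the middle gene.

br

The two most frequent reciprocal classes, w br py and w+ br+ py+, are the parental types, so the F1 was w br py / w+ br+ py+.
The two rarest classes, w br+ py and w+ br py+, are the double crossovers. Comparing them with the parentals, only the br allele has switched, so br is the middle locus and the order is py – br – w.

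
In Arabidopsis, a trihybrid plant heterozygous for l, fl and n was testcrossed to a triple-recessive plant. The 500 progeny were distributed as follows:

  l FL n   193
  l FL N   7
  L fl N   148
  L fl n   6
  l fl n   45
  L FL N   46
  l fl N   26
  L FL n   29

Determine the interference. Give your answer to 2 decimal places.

The two most frequent reciprocal classes, L fl N and l FL n, are the parental types, so the F1 was L fl N / l FL n.
The two rarest classes, L fl n and l FL N, are the double crossovers. Comparing them with the parentals, only the n allele has switched, so n is the middle locus and the order is fl – n – l.
fl–n: (91 + 13)/500 = 0.2080; n–l: (55 + 13)/500 = 0.1360.
Expected DCO frequency = 0.2080 × 0.1360 ≈ 0.02829; observed = 13/500 ≈ 0.02600.
Coefficient of coincidence = 0.02600/0.02829 ≈ 0.92; interference = 1 − 0.92 = 0.08.

0.08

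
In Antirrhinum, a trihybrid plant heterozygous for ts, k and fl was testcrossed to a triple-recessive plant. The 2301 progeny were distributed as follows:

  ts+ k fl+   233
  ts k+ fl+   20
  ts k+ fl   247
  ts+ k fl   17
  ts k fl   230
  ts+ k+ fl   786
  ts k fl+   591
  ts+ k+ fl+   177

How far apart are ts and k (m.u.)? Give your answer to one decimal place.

The two most frequent reciprocal classes, ts+ k+ fl and ts k fl+, are the parental types, so the F1 was ts+ k+ fl / ts k fl+.
The two rarest classes, ts+ k fl and ts k+ fl+, are the double crossovers. Comparing them with the parentals, only the k allele has switched, so k is the middle locus and the order is fl – k – ts.
Crossovers in the k–ts interval produce the single-crossover classes ts k+ fl and ts+ k fl+ (247 + 233 = 480) plus the double crossovers (37).
RF(k–ts) = (480 + 37) / 2301 = 517/2301 = 0.2247 → 22.5 m.u.

22.5 m.u.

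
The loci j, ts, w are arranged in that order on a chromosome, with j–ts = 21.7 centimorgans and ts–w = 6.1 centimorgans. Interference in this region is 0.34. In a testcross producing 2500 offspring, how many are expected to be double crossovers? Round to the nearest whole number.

Map distances give recombination frequencies of 0.217 and 0.061 for the two intervals.
With interference 0.34 (so coincidence = 0.66), expected double-crossover frequency = 0.217 × 0.061 × 0.66 = 0.00874.
Expected number = 0.00874 × 2500 = 21.84 ≈ 22.

22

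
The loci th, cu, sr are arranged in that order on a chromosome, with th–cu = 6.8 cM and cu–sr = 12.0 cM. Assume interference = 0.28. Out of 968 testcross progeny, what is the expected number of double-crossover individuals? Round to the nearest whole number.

Map distances give recombination frequencies of 0.068 and 0.120 for the two intervals.
With interference 0.28 (so coincidence = 0.72), expected double-crossover frequency = 0.068 × 0.120 × 0.72 = 0.00588.
Expected number = 0.00588 × 968 = 5.69 ≈ 6.

6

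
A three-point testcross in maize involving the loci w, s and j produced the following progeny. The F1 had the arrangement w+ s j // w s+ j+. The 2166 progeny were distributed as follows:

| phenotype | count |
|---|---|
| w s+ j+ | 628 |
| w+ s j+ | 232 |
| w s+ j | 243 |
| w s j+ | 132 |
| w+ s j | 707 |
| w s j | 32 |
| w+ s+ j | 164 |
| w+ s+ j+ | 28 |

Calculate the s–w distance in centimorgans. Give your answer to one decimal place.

The two rarest classes, w s j and w+ s+ j+, are the double crossovers. Comparing them with the parentals, only the w allele has switched, so w is the middle locus and the order is j – w – s.
Crossovers in the w–s interval produce the single-crossover classes w+ s+ j and w s j+ (164 + 132 = 296) plus the double crossovers (60).
RF(w–s) = (296 + 60) / 2166 = 356/2166 = 0.1644 → 16.4 centimorgans.

16.4 centimorgans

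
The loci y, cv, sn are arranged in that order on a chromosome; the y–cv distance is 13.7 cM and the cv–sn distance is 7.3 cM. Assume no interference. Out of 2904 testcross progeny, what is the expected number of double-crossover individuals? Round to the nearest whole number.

Map distances give recombination frequencies of 0.137 and 0.073 for the two intervals.
With no interference, expected double-crossover frequency = 0.137 × 0.073 = 0.01000.
Expected number = 0.01000 × 2904 = 29.04 ≈ 29.

29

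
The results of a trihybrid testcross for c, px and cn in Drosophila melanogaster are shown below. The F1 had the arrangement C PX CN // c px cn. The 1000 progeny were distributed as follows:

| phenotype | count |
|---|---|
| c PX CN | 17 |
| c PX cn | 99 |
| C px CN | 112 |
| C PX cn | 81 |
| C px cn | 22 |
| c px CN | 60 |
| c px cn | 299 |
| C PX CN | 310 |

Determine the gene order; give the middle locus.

The two rarest classes, c PX CN and C px cn, are the double crossovers. Comparing them with the parentals, only the c allele has switched, so c is the middle locus and the order is px – c – cn.

c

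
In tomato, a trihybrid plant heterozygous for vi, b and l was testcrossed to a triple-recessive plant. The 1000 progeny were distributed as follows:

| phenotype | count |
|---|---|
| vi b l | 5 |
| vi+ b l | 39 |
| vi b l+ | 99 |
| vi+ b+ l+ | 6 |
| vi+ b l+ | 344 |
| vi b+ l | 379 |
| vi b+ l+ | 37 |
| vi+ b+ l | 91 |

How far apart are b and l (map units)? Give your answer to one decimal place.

8.7 map units

The two most frequent reciprocal classes, vi b+ l and vi+ b l+, are the parental types, so the F1 was vi b+ l / vi+ b l+.
The two rarest classes, vi b l and vi+ b+ l+, are the double crossovers. Comparing them with the parentals, only the b allele has switched, so b is the middle locus and the order is l – b – vi.
Crossovers in the l–b interval produce the single-crossover classes vi b+ l+ and vi+ b l (37 + 39 = 76) plus the double crossovers (11).
RF(l–b) = (76 + 11) / 1000 = 87/1000 = 0.0870 → 8.7 map units.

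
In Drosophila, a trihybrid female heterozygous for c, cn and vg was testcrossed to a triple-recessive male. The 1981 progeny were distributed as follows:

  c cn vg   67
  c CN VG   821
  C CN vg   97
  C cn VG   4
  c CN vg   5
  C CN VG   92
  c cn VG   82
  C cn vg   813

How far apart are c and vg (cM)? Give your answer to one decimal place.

The two most frequent reciprocal classes, C cn vg and c CN VG, are the parental types, so the F1 was C cn vg / c CN VG.
The two rarest classes, C cn VG and c CN vg, are the double crossovers. Comparing them with the parentals, only the vg allele has switched, so vg is the middle locus and the order is cn – vg – c.
Crossovers in the vg–c interval produce the single-crossover classes c cn vg and C CN VG (67 + 92 = 159) plus the double crossovers (9).
RF(vg–c) = (159 + 9) / 1981 = 168/1981 = 0.0848 → 8.5 cM.

8.5 cM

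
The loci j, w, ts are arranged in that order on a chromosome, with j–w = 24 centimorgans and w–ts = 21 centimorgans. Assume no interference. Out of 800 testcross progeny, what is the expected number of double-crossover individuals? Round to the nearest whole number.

40

Map distances give recombination frequencies of 0.240 and 0.210 for the two intervals.
With no interference, expected double-crossover frequency = 0.240 × 0.210 = 0.05040.
Expected number = 0.05040 × 800 = 40.32 ≈ 40.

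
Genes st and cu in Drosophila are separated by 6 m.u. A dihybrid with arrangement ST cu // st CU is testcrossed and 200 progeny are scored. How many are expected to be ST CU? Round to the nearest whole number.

6

A map distance of 6 m.u. corresponds to a recombination frequency of 0.060.
The F1 is ST cu / st CU, so ST CU is a recombinant gamete class with expected frequency r/2 = 0.060/2 = 0.0300.
Expected number = 0.0300 × 200 = 6.00 ≈ 6.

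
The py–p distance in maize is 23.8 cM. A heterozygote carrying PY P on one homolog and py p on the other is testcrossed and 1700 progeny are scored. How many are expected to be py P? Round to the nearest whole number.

A map distance of 23.8 cM corresponds to a recombination frequency of 0.238.
The F1 is PY P / py p, so py P is a recombinant gamete class with expected frequency r/2 = 0.238/2 = 0.1190.
Expected number = 0.1190 × 1700 = 202.30 ≈ 202.

202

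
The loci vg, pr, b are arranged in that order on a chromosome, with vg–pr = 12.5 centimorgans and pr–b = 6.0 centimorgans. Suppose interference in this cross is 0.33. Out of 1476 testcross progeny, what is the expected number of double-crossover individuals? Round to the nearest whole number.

Map distances give recombination frequencies of 0.125 and 0.060 for the two intervals.
With interference 0.33 (so coincidence = 0.67), expected double-crossover frequency = 0.125 × 0.060 × 0.67 = 0.00502.
Expected number = 0.00502 × 1476 = 7.42 ≈ 7.

7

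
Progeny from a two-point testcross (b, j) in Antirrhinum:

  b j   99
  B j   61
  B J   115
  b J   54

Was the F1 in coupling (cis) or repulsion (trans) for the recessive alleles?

The two most frequent classes are B J (115) and b j (99); these are the parental (non-recombinant) types.
So the F1 carried B J on one chromosome and b j on the other — the recessive alleles are on the same chromosome (cis / coupling).

cis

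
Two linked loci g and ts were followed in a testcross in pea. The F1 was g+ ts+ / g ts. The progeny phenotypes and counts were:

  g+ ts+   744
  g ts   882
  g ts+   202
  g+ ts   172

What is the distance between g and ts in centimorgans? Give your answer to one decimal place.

The recombinant classes are g+ ts and g ts+: 172 + 202 = 374.
Recombination frequency = 374/2000 = 0.1870 ≈ 18.7%, i.e. 18.7 centimorgans.

18.7 centimorgans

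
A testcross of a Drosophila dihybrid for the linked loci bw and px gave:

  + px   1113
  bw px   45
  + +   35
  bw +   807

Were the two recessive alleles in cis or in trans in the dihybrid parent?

The two most frequent classes are + px (1113) and bw + (807); these are the parental (non-recombinant) types.
So the F1 carried + px on one chromosome and bw + on the other — the recessive alleles are on opposite chromosomes (trans / repulsion).

trans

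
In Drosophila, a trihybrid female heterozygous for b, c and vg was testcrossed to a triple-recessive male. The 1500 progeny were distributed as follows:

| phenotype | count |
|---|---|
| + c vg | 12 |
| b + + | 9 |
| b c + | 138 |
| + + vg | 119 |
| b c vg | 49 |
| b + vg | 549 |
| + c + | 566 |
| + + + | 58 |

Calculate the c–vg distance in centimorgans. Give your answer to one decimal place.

The two most frequent reciprocal classes, + c + and b + vg, are the parental types, so the F1 was + c + / b + vg.
The two rarest classes, + c vg and b + +, are the double crossovers. Comparing them with the parentals, only the vg allele has switched, so vg is the middle locus and the order is c – vg – b.
Crossovers in the c–vg interval produce the single-crossover classes + + + and b c vg (58 + 49 = 107) plus the double crossovers (21).
RF(c–vg) = (107 + 21) / 1500 = 128/1500 = 0.0853 → 8.5 centimorgans.

8.5 centimorgans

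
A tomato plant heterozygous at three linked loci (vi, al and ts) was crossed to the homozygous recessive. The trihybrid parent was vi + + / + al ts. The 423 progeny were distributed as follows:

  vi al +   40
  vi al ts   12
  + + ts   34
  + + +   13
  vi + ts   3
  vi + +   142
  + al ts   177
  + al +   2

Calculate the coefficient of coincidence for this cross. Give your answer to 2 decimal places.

The two rarest classes, vi + ts and + al +, are the double crossovers. Comparing them with the parentals, only the ts allele has switched, so ts is the middle locus and the order is vi – ts – al.
vi–ts: (25 + 5)/423 = 0.0709; ts–al: (74 + 5)/423 = 0.1868.
Expected DCO frequency = 0.0709 × 0.1868 ≈ 0.01324; observed = 5/423 ≈ 0.01182.
Coefficient of coincidence = 0.01182/0.01324 ≈ 0.89.

0.89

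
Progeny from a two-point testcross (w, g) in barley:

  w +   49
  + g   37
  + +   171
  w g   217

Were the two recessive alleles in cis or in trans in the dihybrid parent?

cis

The two most frequent classes are + + (171) and w g (217); these are the parental (non-recombinant) types.
So the F1 carried + + on one chromosome and w g on the other — the recessive alleles are on the same chromosome (cis / coupling).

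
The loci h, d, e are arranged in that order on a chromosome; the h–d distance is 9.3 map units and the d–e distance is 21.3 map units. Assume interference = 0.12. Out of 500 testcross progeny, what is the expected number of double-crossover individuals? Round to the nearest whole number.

Map distances give recombination frequencies of 0.093 and 0.213 for the two intervals.
With interference 0.12 (so coincidence = 0.88), expected double-crossover frequency = 0.093 × 0.213 × 0.88 = 0.01743.
Expected number = 0.01743 × 500 = 8.72 ≈ 9.

9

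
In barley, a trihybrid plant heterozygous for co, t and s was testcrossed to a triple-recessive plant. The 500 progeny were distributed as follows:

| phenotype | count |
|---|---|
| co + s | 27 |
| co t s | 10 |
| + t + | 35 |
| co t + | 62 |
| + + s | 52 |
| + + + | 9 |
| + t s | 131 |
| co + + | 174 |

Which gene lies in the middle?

The two most frequent reciprocal classes, + t s and co + +, are the parental types, so the F1 was + t s / co + +.
The two rarest classes, co t s and + + +, are the double crossovers. Comparing them with the parentals, only the co allele has switched, so co is the middle locus and the order is s – co – t.

co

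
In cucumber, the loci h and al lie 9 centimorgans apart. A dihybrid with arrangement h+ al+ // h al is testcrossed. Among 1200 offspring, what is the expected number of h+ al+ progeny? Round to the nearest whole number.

546

A map distance of 9 centimorgans corresponds to a recombination frequency of 0.090.
The F1 is h+ al+ / h al, so h+ al+ is a parental gamete class with expected frequency (1 − r)/2 = 0.910/2 = 0.4550.
Expected number = 0.4550 × 1200 = 546.00 ≈ 546.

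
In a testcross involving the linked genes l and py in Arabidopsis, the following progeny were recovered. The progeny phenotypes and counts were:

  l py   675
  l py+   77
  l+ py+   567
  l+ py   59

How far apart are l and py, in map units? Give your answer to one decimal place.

9.9 map units

The two most frequent classes, l+ py+ (567) and l py (675), are the parental types, so the F1 was l+ py+ / l py.
The recombinant classes are l+ py and l py+: 59 + 77 = 136.
Recombination frequency = 136/1378 = 0.0987 ≈ 9.9%, i.e. 9.9 map units.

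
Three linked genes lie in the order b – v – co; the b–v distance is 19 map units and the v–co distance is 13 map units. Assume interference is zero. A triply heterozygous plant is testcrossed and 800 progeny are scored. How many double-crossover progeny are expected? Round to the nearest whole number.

20

Map distances give recombination frequencies of 0.190 and 0.130 for the two intervals.
With no interference, expected double-crossover frequency = 0.190 × 0.130 = 0.02470.
Expected number = 0.02470 × 800 = 19.76 ≈ 20.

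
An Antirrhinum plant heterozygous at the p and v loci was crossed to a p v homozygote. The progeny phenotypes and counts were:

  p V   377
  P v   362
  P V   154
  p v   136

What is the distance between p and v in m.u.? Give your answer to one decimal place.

The two most frequent classes, P v (362) and p V (377), are the parental types, so the F1 was P v / p V.
The recombinant classes are P V and p v: 154 + 136 = 290.
Recombination frequency = 290/1029 = 0.2818 ≈ 28.2%, i.e. 28.2 m.u.

28.2 m.u.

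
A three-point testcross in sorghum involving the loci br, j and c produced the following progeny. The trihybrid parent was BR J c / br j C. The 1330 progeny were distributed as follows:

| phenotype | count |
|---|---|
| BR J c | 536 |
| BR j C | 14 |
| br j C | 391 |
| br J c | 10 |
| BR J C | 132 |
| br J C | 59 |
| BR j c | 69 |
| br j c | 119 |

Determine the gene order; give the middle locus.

br

The two rarest classes, br J c and BR j C, are the double crossovers. Comparing them with the parentals, only the br allele has switched, so br is the middle locus and the order is c – br – j.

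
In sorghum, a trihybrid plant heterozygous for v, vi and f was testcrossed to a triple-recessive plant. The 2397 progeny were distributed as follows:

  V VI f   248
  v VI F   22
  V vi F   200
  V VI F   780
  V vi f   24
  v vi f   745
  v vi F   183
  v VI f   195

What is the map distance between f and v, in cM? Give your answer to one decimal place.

The two most frequent reciprocal classes, v vi f and V VI F, are the parental types, so the F1 was v vi f / V VI F.
The two rarest classes, V vi f and v VI F, are the double crossovers. Comparing them with the parentals, only the v allele has switched, so v is the middle locus and the order is f – v – vi.
Crossovers in the f–v interval produce the single-crossover classes v vi F and V VI f (183 + 248 = 431) plus the double crossovers (46).
RF(f–v) = (431 + 46) / 2397 = 477/2397 = 0.1990 → 19.9 cM.

19.9 cM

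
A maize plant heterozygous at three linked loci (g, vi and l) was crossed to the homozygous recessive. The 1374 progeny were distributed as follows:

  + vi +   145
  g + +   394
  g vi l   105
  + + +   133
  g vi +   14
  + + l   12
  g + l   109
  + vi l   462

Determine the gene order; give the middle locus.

The two most frequent reciprocal classes, g + + and + vi l, are the parental types, so the F1 was g + + / + vi l.
The two rarest classes, g vi + and + + l, are the double crossovers. Comparing them with the parentals, only the vi allele has switched, so vi is the middle locus and the order is l – vi – g.

vi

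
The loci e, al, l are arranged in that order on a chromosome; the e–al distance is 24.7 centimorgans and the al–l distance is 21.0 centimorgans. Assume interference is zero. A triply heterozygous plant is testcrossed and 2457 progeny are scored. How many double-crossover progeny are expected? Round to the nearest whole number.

Map distances give recombination frequencies of 0.247 and 0.210 for the two intervals.
With no interference, expected double-crossover frequency = 0.247 × 0.210 = 0.05187.
Expected number = 0.05187 × 2457 = 127.44 ≈ 127.

127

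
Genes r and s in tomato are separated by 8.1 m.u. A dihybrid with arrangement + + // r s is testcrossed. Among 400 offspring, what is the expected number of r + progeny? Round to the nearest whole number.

A map distance of 8.1 m.u. corresponds to a recombination frequency of 0.081.
The F1 is + + / r s, so r + is a recombinant gamete class with expected frequency r/2 = 0.081/2 = 0.0405.
Expected number = 0.0405 × 400 = 16.20 ≈ 16.

16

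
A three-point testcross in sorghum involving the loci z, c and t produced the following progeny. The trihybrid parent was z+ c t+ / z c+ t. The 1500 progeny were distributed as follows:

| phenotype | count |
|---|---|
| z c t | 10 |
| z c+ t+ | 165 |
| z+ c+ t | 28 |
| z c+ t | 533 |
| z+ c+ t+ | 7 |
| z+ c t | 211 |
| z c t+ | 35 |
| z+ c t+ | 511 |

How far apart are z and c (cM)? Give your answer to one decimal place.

5.3 cM

The two rarest classes, z+ c+ t+ and z c t, are the double crossovers. Comparing them with the parentals, only the c allele has switched, so c is the middle locus and the order is t – c – z.
Crossovers in the c–z interval produce the single-crossover classes z c t+ and z+ c+ t (35 + 28 = 63) plus the double crossovers (17).
RF(c–z) = (63 + 17) / 1500 = 80/1500 = 0.0533 → 5.3 cM.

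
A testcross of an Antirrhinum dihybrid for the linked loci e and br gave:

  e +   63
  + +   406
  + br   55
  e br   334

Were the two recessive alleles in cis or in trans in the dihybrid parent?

The two most frequent classes are + + (406) and e br (334); these are the parental (non-recombinant) types.
So the F1 carried + + on one chromosome and e br on the other — the recessive alleles are on the same chromosome (cis / coupling).

cis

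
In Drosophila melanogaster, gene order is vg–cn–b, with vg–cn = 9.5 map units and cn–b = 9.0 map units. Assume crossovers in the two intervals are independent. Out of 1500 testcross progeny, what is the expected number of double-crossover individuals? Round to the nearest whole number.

13

Map distances give recombination frequencies of 0.095 and 0.090 for the two intervals.
With no interference, expected double-crossover frequency = 0.095 × 0.090 = 0.00855.
Expected number = 0.00855 × 1500 = 12.83 ≈ 13.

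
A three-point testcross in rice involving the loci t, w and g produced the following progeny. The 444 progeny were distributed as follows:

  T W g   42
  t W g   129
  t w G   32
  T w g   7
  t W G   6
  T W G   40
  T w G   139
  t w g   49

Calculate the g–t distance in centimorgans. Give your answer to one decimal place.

19.6 centimorgans

The two most frequent reciprocal classes, T w G and t W g, are the parental types, so the F1 was T w G / t W g.
The two rarest classes, T w g and t W G, are the double crossovers. Comparing them with the parentals, only the g allele has switched, so g is the middle locus and the order is w – g – t.
Crossovers in the g–t interval produce the single-crossover classes t w G and T W g (32 + 42 = 74) plus the double crossovers (13).
RF(g–t) = (74 + 13) / 444 = 87/444 = 0.1959 → 19.6 centimorgans.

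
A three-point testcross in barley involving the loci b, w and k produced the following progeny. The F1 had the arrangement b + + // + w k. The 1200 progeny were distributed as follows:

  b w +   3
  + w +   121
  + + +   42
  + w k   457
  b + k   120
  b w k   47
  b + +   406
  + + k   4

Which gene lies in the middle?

w

The two rarest classes, b w + and + + k, are the double crossovers. Comparing them with the parentals, only the w allele has switched, so w is the middle locus and the order is b – w – k.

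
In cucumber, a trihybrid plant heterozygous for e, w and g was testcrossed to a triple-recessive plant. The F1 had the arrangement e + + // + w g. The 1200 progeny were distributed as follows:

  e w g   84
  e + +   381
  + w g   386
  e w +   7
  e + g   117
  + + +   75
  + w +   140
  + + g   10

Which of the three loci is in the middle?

w

The two rarest classes, e w + and + + g, are the double crossovers. Comparing them with the parentals, only the w allele has switched, so w is the middle locus and the order is e – w – g.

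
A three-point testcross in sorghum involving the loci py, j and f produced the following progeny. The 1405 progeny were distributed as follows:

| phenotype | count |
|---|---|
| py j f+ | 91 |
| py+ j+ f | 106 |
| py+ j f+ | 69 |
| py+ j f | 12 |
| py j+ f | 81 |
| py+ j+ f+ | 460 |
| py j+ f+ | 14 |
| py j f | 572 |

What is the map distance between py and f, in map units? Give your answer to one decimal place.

15.9 map units

The two most frequent reciprocal classes, py j f and py+ j+ f+, are the parental types, so the F1 was py j f / py+ j+ f+.
The two rarest classes, py+ j f and py j+ f+, are the double crossovers. Comparing them with the parentals, only the py allele has switched, so py is the middle locus and the order is j – py – f.
Crossovers in the py–f interval produce the single-crossover classes py j f+ and py+ j+ f (91 + 106 = 197) plus the double crossovers (26).
RF(py–f) = (197 + 26) / 1405 = 223/1405 = 0.1587 → 15.9 map units.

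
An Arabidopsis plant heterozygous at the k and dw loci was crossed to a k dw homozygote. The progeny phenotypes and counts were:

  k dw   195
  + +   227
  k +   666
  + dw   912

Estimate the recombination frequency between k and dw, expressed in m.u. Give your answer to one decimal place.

The two most frequent classes, + dw (912) and k + (666), are the parental types, so the F1 was + dw / k +.
The recombinant classes are + + and k dw: 227 + 195 = 422.
Recombination frequency = 422/2000 = 0.2110 ≈ 21.1%, i.e. 21.1 m.u.

21.1 m.u.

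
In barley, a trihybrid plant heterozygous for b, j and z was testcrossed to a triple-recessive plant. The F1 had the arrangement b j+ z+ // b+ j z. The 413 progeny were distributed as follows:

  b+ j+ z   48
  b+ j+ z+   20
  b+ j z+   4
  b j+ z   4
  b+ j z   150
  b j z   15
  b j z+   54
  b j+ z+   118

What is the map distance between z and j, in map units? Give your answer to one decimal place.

The two rarest classes, b j+ z and b+ j z+, are the double crossovers. Comparing them with the parentals, only the z allele has switched, so z is the middle locus and the order is b – z – j.
Crossovers in the z–j interval produce the single-crossover classes b j z+ and b+ j+ z (54 + 48 = 102) plus the double crossovers (8).
RF(z–j) = (102 + 8) / 413 = 110/413 = 0.2663 → 26.6 map units.

26.6 map units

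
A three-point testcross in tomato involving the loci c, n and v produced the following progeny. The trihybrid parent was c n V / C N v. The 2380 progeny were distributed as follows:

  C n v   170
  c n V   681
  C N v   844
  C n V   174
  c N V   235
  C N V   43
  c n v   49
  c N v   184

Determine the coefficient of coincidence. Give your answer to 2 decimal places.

The two rarest classes, c n v and C N V, are the double crossovers. Comparing them with the parentals, only the v allele has switched, so v is the middle locus and the order is n – v – c.
n–v: (405 + 92)/2380 = 0.2088; v–c: (358 + 92)/2380 = 0.1891.
Expected DCO frequency = 0.2088 × 0.1891 ≈ 0.03948; observed = 92/2380 ≈ 0.03866.
Coefficient of coincidence = 0.03866/0.03948 ≈ 0.98.

0.98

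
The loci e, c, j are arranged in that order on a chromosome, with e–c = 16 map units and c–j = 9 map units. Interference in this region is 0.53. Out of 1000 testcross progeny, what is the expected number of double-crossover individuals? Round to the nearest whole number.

Map distances give recombination frequencies of 0.160 and 0.090 for the two intervals.
With interference 0.53 (so coincidence = 0.47), expected double-crossover frequency = 0.160 × 0.090 × 0.47 = 0.00677.
Expected number = 0.00677 × 1000 = 6.77 ≈ 7.

7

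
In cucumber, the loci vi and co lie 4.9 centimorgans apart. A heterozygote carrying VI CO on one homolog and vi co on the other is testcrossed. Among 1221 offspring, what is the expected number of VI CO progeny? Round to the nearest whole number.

581

A map distance of 4.9 centimorgans corresponds to a recombination frequency of 0.049.
The F1 is VI CO / vi co, so VI CO is a parental gamete class with expected frequency (1 − r)/2 = 0.951/2 = 0.4755.
Expected number = 0.4755 × 1221 = 580.59 ≈ 581.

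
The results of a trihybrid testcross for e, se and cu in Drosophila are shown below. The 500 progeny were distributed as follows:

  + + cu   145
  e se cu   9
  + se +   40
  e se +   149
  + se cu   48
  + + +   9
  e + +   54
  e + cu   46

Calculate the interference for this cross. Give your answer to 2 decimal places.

The two most frequent reciprocal classes, + + cu and e se +, are the parental types, so the F1 was + + cu / e se +.
The two rarest classes, + + + and e se cu, are the double crossovers. Comparing them with the parentals, only the cu allele has switched, so cu is the middle locus and the order is e – cu – se.
e–cu: (86 + 18)/500 = 0.2080; cu–se: (102 + 18)/500 = 0.2400.
Expected DCO frequency = 0.2080 × 0.2400 ≈ 0.04992; observed = 18/500 ≈ 0.03600.
Coefficient of coincidence = 0.03600/0.04992 ≈ 0.72; interference = 1 − 0.72 = 0.28.

0.28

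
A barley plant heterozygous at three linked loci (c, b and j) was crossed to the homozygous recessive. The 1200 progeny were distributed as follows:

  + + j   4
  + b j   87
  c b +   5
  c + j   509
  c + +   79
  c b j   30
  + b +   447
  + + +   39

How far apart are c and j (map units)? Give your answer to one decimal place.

The two most frequent reciprocal classes, c + j and + b +, are the parental types, so the F1 was c + j / + b +.
The two rarest classes, + + j and c b +, are the double crossovers. Comparing them with the parentals, only the c allele has switched, so c is the middle locus and the order is j – c – b.
Crossovers in the j–c interval produce the single-crossover classes c + + and + b j (79 + 87 = 166) plus the double crossovers (9).
RF(j–c) = (166 + 9) / 1200 = 175/1200 = 0.1458 → 14.6 map units.

14.6 map units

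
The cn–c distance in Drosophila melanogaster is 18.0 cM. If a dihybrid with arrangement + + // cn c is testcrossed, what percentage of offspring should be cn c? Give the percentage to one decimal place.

41.0%

A map distance of 18.0 cM corresponds to a recombination frequency of 0.180.
The F1 is + + / cn c, so cn c is a parental gamete class with expected frequency (1 − r)/2 = 0.820/2 = 0.4100.
That is 0.4100 = 41.0% of the progeny.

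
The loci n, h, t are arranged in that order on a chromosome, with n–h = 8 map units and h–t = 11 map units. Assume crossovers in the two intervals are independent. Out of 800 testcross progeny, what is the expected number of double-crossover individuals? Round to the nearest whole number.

Map distances give recombination frequencies of 0.080 and 0.110 for the two intervals.
With no interference, expected double-crossover frequency = 0.080 × 0.110 = 0.00880.
Expected number = 0.00880 × 800 = 7.04 ≈ 7.

7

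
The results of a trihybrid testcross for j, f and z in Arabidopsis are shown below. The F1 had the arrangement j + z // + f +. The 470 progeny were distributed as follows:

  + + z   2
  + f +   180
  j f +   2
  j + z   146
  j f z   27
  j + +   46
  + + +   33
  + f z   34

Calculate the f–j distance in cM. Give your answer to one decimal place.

13.6 cM

The two rarest classes, + + z and j f +, are the double crossovers. Comparing them with the parentals, only the j allele has switched, so j is the middle locus and the order is z – j – f.
Crossovers in the j–f interval produce the single-crossover classes j f z and + + + (27 + 33 = 60) plus the double crossovers (4).
RF(j–f) = (60 + 4) / 470 = 64/470 = 0.1362 → 13.6 cM.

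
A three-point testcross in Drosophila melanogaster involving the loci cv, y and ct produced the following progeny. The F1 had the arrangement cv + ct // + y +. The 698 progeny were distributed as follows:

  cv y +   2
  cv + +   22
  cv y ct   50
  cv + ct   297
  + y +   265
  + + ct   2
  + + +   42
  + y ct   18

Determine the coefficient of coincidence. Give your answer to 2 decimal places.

0.66

The two rarest classes, + + ct and cv y +, are the double crossovers. Comparing them with the parentals, only the cv allele has switched, so cv is the middle locus and the order is ct – cv – y.
ct–cv: (40 + 4)/698 = 0.0630; cv–y: (92 + 4)/698 = 0.1375.
Expected DCO frequency = 0.0630 × 0.1375 ≈ 0.00866; observed = 4/698 ≈ 0.00573.
Coefficient of coincidence = 0.00573/0.00866 ≈ 0.66.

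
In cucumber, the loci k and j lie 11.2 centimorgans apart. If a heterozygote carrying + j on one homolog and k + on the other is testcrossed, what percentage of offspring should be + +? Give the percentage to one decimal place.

A map distance of 11.2 centimorgans corresponds to a recombination frequency of 0.112.
The F1 is + j / k +, so + + is a recombinant gamete class with expected frequency r/2 = 0.112/2 = 0.0560.
That is 0.0560 = 5.6% of the progeny.

5.6%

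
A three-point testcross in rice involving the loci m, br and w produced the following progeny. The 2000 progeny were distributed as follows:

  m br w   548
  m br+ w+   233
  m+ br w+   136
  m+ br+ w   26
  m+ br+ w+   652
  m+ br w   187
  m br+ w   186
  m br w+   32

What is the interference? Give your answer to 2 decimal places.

The two most frequent reciprocal classes, m br w and m+ br+ w+, are the parental types, so the F1 was m br w / m+ br+ w+.
The two rarest classes, m br w+ and m+ br+ w, are the double crossovers. Comparing them with the parentals, only the w allele has switched, so w is the middle locus and the order is br – w – m.
br–w: (322 + 58)/2000 = 0.1900; w–m: (420 + 58)/2000 = 0.2390.
Expected DCO frequency = 0.1900 × 0.2390 ≈ 0.04541; observed = 58/2000 ≈ 0.02900.
Coefficient of coincidence = 0.02900/0.04541 ≈ 0.64; interference = 1 − 0.64 = 0.36.

0.36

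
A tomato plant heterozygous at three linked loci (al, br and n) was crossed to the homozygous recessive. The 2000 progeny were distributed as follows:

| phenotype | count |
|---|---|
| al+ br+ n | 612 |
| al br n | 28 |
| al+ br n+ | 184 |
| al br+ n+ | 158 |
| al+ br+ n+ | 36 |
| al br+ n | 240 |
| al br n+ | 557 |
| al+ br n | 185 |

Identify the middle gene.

n

The two most frequent reciprocal classes, al br n+ and al+ br+ n, are the parental types, so the F1 was al br n+ / al+ br+ n.
The two rarest classes, al br n and al+ br+ n+, are the double crossovers. Comparing them with the parentals, only the n allele has switched, so n is the middle locus and the order is br – n – al.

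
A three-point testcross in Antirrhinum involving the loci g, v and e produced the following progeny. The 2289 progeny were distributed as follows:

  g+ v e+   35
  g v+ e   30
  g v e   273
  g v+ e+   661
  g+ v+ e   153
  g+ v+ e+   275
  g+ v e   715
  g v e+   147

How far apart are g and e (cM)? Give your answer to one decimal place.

26.8 cM

The two most frequent reciprocal classes, g+ v e and g v+ e+, are the parental types, so the F1 was g+ v e / g v+ e+.
The two rarest classes, g+ v e+ and g v+ e, are the double crossovers. Comparing them with the parentals, only the e allele has switched, so e is the middle locus and the order is g – e – v.
Crossovers in the g–e interval produce the single-crossover classes g v e and g+ v+ e+ (273 + 275 = 548) plus the double crossovers (65).
RF(g–e) = (548 + 65) / 2289 = 613/2289 = 0.2678 → 26.8 cM.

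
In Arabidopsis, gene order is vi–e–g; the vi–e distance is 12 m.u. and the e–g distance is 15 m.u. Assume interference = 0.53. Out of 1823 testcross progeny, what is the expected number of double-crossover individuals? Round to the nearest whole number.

Map distances give recombination frequencies of 0.120 and 0.150 for the two intervals.
With interference 0.53 (so coincidence = 0.47), expected double-crossover frequency = 0.120 × 0.150 × 0.47 = 0.00846.
Expected number = 0.00846 × 1823 = 15.42 ≈ 15.

15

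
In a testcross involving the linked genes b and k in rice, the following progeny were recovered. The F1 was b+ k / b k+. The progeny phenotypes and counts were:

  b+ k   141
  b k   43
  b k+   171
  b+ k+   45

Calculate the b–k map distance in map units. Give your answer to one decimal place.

The recombinant classes are b+ k+ and b k: 45 + 43 = 88.
Recombination frequency = 88/400 = 0.2200 ≈ 22.0%, i.e. 22.0 map units.

22.0 map units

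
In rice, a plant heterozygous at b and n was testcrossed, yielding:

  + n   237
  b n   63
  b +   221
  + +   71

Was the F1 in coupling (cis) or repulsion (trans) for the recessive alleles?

The two most frequent classes are + n (237) and b + (221); these are the parental (non-recombinant) types.
So the F1 carried + n on one chromosome and b + on the other — the recessive alleles are on opposite chromosomes (trans / repulsion).

trans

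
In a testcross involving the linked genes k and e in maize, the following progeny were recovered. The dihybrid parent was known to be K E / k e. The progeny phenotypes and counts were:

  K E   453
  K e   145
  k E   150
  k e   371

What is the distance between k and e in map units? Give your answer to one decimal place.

26.4 map units

The recombinant classes are K e and k E: 145 + 150 = 295.
Recombination frequency = 295/1119 = 0.2636 ≈ 26.4%, i.e. 26.4 map units.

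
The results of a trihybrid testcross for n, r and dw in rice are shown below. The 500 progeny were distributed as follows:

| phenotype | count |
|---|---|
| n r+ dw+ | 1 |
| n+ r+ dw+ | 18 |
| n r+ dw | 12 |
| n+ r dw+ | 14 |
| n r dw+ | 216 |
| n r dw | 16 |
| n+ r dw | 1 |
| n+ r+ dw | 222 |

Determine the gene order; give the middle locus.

The two most frequent reciprocal classes, n+ r+ dw and n r dw+, are the parental types, so the F1 was n+ r+ dw / n r dw+.
The two rarest classes, n+ r dw and n r+ dw+, are the double crossovers. Comparing them with the parentals, only the r allele has switched, so r is the middle locus and the order is n – r – dw.

r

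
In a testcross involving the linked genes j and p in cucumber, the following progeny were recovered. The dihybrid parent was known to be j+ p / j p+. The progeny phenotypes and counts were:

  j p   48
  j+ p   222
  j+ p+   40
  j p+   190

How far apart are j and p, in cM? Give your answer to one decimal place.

17.6 cM

The recombinant classes are j+ p+ and j p: 40 + 48 = 88.
Recombination frequency = 88/500 = 0.1760 ≈ 17.6%, i.e. 17.6 cM.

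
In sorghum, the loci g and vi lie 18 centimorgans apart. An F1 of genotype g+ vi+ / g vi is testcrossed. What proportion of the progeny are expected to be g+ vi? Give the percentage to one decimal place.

9.0%

A map distance of 18 centimorgans corresponds to a recombination frequency of 0.180.
The F1 is g+ vi+ / g vi, so g+ vi is a recombinant gamete class with expected frequency r/2 = 0.180/2 = 0.0900.
That is 0.0900 = 9.0% of the progeny.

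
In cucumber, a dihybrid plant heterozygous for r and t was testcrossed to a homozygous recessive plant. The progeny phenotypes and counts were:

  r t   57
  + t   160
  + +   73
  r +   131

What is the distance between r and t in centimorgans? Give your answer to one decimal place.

The two most frequent classes, + t (160) and r + (131), are the parental types, so the F1 was + t / r +.
The recombinant classes are + + and r t: 73 + 57 = 130.
Recombination frequency = 130/421 = 0.3088 ≈ 30.9%, i.e. 30.9 centimorgans.

30.9 centimorgans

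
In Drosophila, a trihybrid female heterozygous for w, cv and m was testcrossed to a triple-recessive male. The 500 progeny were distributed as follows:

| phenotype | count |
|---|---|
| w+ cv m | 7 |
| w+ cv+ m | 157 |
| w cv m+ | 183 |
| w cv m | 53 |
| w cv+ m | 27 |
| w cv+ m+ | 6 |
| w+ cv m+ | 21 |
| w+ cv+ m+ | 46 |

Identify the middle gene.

cv

The two most frequent reciprocal classes, w+ cv+ m and w cv m+, are the parental types, so the F1 was w+ cv+ m / w cv m+.
The two rarest classes, w+ cv m and w cv+ m+, are the double crossovers. Comparing them with the parentals, only the cv allele has switched, so cv is the middle locus and the order is w – cv – m.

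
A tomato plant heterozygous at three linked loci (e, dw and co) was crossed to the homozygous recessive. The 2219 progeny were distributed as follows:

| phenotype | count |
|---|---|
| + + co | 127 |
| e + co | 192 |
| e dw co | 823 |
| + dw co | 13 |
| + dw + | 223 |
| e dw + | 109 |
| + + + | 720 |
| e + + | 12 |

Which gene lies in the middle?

The two most frequent reciprocal classes, + + + and e dw co, are the parental types, so the F1 was + + + / e dw co.
The two rarest classes, e + + and + dw co, are the double crossovers. Comparing them with the parentals, only the e allele has switched, so e is the middle locus and the order is co – e – dw.

e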